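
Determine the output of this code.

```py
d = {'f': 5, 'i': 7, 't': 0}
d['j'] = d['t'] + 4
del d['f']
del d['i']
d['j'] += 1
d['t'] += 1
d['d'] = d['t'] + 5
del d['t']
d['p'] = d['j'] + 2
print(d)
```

{'j': 5, 'd': 6, 'p': 7}

d['j'] = d['t']+4 = 4 → {'f': 5, 'i': 7, 't': 0, 'j': 4}
del 'f' → {'i': 7, 't': 0, 'j': 4}
del 'i' → {'t': 0, 'j': 4}
d['j'] = 4+1 = 5 → {'t': 0, 'j': 5}
d['t'] = 0+1 = 1 → {'t': 1, 'j': 5}
d['d'] = d['t']+5 = 6 → {'t': 1, 'j': 5, 'd': 6}
del 't' → {'j': 5, 'd': 6}
d['p'] = d['j']+2 = 7 → {'j': 5, 'd': 6, 'p': 7}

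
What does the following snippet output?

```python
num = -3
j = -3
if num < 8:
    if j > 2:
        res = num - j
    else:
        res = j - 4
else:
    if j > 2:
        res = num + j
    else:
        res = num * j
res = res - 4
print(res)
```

num=-3, j=-3
num < 8 is True; j > 2 is False
→ res = j - 4 = -7
res = (-7)-4 = -11

-11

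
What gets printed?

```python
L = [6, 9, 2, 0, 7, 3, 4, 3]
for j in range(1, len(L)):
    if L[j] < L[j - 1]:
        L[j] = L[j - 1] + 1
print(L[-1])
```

15

j=1: 9>=6, unchanged → [6, 9, 2, 0, 7, 3, 4, 3]
j=2: 2<9, L[2] = 9+1 = 10 → [6, 9, 10, 0, 7, 3, 4, 3]
j=3: 0<10, L[3] = 10+1 = 11 → [6, 9, 10, 11, 7, 3, 4, 3]
j=4: 7<11, L[4] = 11+1 = 12 → [6, 9, 10, 11, 12, 3, 4, 3]
j=5: 3<12, L[5] = 12+1 = 13 → [6, 9, 10, 11, 12, 13, 4, 3]
j=6: 4<13, L[6] = 13+1 = 14 → [6, 9, 10, 11, 12, 13, 14, 3]
j=7: 3<14, L[7] = 14+1 = 15 → [6, 9, 10, 11, 12, 13, 14, 15]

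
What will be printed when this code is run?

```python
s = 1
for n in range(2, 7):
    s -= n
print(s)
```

-19

n=2: s = 1-2 = -1
n=3: s = (-1)-3 = -4
n=4: s = (-4)-4 = -8
n=5: s = (-8)-5 = -13
n=6: s = (-13)-6 = -19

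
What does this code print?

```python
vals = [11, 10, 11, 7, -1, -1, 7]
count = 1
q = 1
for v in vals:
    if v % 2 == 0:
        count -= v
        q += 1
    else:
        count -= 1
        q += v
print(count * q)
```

v=11: not even, count = 1-1 = 0; q=12
v=10: even, count = 0-10 = -10; q=13
v=11: not even, count = (-10)-1 = -11; q=24
v=7: not even, count = (-11)-1 = -12; q=31
v=-1: not even, count = (-12)-1 = -13; q=30
v=-1: not even, count = (-13)-1 = -14; q=29
v=7: not even, count = (-14)-1 = -15; q=36
count*q = (-15)*36 = -540

-540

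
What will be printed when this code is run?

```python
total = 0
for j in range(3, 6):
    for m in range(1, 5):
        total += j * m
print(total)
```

j=3,m=1: total = 0+3 = 3
j=3,m=2: total = 3+6 = 9
j=3,m=3: total = 9+9 = 18
j=3,m=4: total = 18+12 = 30
j=4,m=1: total = 30+4 = 34
j=4,m=2: total = 34+8 = 42
j=4,m=3: total = 42+12 = 54
j=4,m=4: total = 54+16 = 70
j=5,m=1: total = 70+5 = 75
j=5,m=2: total = 75+10 = 85
j=5,m=3: total = 85+15 = 100
j=5,m=4: total = 100+20 = 120

120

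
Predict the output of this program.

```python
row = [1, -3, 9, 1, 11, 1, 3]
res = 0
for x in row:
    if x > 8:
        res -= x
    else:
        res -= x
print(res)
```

x=1: not >8, res = 0-1 = -1
x=-3: not >8, res = (-1)-(-3) = 2
x=9: >8, res = 2-9 = -7
x=1: not >8, res = (-7)-1 = -8
x=11: >8, res = (-8)-11 = -19
x=1: not >8, res = (-19)-1 = -20
x=3: not >8, res = (-20)-3 = -23

-23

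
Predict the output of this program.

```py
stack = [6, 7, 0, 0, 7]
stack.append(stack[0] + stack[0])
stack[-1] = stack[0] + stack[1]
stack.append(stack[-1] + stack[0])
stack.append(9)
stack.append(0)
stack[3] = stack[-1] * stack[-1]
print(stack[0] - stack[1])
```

-1

append stack[0]+stack[0] = 6+6 = 12 → [6, 7, 0, 0, 7, 12]
stack[-1] = stack[0]+stack[1] = 6+7 = 13 → [6, 7, 0, 0, 7, 13]
append stack[-1]+stack[0] = 13+6 = 19 → [6, 7, 0, 0, 7, 13, 19]
append 9 → [6, 7, 0, 0, 7, 13, 19, 9]
append 0 → [6, 7, 0, 0, 7, 13, 19, 9, 0]
stack[3] = stack[-1]*stack[-1] = 0*0 = 0 → [6, 7, 0, 0, 7, 13, 19, 9, 0]
stack[0]-stack[1] = 6-7 = -1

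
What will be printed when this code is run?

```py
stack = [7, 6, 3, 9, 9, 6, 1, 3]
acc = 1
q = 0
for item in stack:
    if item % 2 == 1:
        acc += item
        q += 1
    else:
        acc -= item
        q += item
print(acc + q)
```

39

item=7: odd, acc = 1+7 = 8; q=1
item=6: not odd, acc = 8-6 = 2; q=7
item=3: odd, acc = 2+3 = 5; q=8
item=9: odd, acc = 5+9 = 14; q=9
item=9: odd, acc = 14+9 = 23; q=10
item=6: not odd, acc = 23-6 = 17; q=16
item=1: odd, acc = 17+1 = 18; q=17
item=3: odd, acc = 18+3 = 21; q=18
acc+q = 21+18 = 39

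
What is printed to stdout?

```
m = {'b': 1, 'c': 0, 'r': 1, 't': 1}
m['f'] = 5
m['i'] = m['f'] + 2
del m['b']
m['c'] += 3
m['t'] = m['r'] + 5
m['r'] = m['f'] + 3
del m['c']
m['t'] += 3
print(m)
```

m['f'] = 5 → {'b': 1, 'c': 0, 'r': 1, 't': 1, 'f': 5}
m['i'] = m['f']+2 = 7 → {'b': 1, 'c': 0, 'r': 1, 't': 1, 'f': 5, 'i': 7}
del 'b' → {'c': 0, 'r': 1, 't': 1, 'f': 5, 'i': 7}
m['c'] = 0+3 = 3 → {'c': 3, 'r': 1, 't': 1, 'f': 5, 'i': 7}
m['t'] = m['r']+5 = 6 → {'c': 3, 'r': 1, 't': 6, 'f': 5, 'i': 7}
m['r'] = m['f']+3 = 8 → {'c': 3, 'r': 8, 't': 6, 'f': 5, 'i': 7}
del 'c' → {'r': 8, 't': 6, 'f': 5, 'i': 7}
m['t'] = 6+3 = 9 → {'r': 8, 't': 9, 'f': 5, 'i': 7}

{'r': 8, 't': 9, 'f': 5, 'i': 7}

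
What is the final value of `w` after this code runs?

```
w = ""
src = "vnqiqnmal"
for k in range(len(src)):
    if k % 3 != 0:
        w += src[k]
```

'nqqnal'

k=0: skip
k=1: add 'n' → 'n'
k=2: add 'q' → 'nq'
k=3: skip
k=4: add 'q' → 'nqq'
k=5: add 'n' → 'nqqn'
k=6: skip
k=7: add 'a' → 'nqqna'
k=8: add 'l' → 'nqqnal'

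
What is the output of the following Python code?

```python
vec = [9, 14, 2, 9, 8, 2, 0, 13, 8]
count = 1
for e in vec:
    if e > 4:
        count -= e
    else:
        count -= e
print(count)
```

-64

e=9: >4, count = 1-9 = -8
e=14: >4, count = (-8)-14 = -22
e=2: not >4, count = (-22)-2 = -24
e=9: >4, count = (-24)-9 = -33
e=8: >4, count = (-33)-8 = -41
e=2: not >4, count = (-41)-2 = -43
e=0: not >4, count = (-43)-0 = -43
e=13: >4, count = (-43)-13 = -56
e=8: >4, count = (-56)-8 = -64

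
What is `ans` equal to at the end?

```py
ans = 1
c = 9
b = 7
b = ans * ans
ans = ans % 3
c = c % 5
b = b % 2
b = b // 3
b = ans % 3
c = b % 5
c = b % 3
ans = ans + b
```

2

b = 1*1 = 1
ans = 1%3 = 1
c = 9%5 = 4
b = 1%2 = 1
b = 1//3 = 0
b = 1%3 = 1
c = 1%5 = 1
c = 1%3 = 1
ans = 1+1 = 2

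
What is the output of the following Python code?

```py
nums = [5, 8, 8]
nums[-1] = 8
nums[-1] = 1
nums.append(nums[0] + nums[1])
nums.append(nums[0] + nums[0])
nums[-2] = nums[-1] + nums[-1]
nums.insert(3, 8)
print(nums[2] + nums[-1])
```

nums[-1] = 8 → [5, 8, 8]
nums[-1] = 1 → [5, 8, 1]
append nums[0]+nums[1] = 5+8 = 13 → [5, 8, 1, 13]
append nums[0]+nums[0] = 5+5 = 10 → [5, 8, 1, 13, 10]
nums[-2] = nums[-1]+nums[-1] = 10+10 = 20 → [5, 8, 1, 20, 10]
insert 8 at 3 → [5, 8, 1, 8, 20, 10]
nums[2]+nums[-1] = 1+10 = 11

11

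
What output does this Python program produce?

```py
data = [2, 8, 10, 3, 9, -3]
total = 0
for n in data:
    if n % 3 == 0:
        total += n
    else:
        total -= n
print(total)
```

-11

n=2: not %3==0, total = 0-2 = -2
n=8: not %3==0, total = (-2)-8 = -10
n=10: not %3==0, total = (-10)-10 = -20
n=3: %3==0, total = (-20)+3 = -17
n=9: %3==0, total = (-17)+9 = -8
n=-3: %3==0, total = (-8)+(-3) = -11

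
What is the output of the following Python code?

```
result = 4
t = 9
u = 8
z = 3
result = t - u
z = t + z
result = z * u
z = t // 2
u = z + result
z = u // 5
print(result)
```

96

result = 9-8 = 1
z = 9+3 = 12
result = 12*8 = 96
z = 9//2 = 4
u = 4+96 = 100
z = 100//5 = 20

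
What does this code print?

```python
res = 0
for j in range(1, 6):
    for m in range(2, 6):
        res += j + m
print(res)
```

j=1,m=2: res = 0+3 = 3
j=1,m=3: res = 3+4 = 7
j=1,m=4: res = 7+5 = 12
j=1,m=5: res = 12+6 = 18
j=2,m=2: res = 18+4 = 22
j=2,m=3: res = 22+5 = 27
j=2,m=4: res = 27+6 = 33
j=2,m=5: res = 33+7 = 40
j=3,m=2: res = 40+5 = 45
j=3,m=3: res = 45+6 = 51
j=3,m=4: res = 51+7 = 58
j=3,m=5: res = 58+8 = 66
j=4,m=2: res = 66+6 = 72
j=4,m=3: res = 72+7 = 79
j=4,m=4: res = 79+8 = 87
j=4,m=5: res = 87+9 = 96
j=5,m=2: res = 96+7 = 103
j=5,m=3: res = 103+8 = 111
j=5,m=4: res = 111+9 = 120
j=5,m=5: res = 120+10 = 130

130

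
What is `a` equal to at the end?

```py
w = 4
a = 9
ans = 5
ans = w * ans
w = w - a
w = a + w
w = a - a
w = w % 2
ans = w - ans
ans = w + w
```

9

ans = 4*5 = 20
w = 4-9 = -5
w = 9+(-5) = 4
w = 9-9 = 0
w = 0%2 = 0
ans = 0-20 = -20
ans = 0+0 = 0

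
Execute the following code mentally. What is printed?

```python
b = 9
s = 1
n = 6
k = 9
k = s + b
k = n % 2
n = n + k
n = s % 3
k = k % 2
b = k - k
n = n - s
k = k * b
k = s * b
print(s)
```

k = 1+9 = 10
k = 6%2 = 0
n = 6+0 = 6
n = 1%3 = 1
k = 0%2 = 0
b = 0-0 = 0
n = 1-1 = 0
k = 0*0 = 0
k = 1*0 = 0

1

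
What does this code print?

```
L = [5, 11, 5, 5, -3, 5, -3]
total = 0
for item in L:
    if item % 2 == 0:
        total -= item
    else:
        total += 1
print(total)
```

7

item=5: not even, total = 0+1 = 1
item=11: not even, total = 1+1 = 2
item=5: not even, total = 2+1 = 3
item=5: not even, total = 3+1 = 4
item=-3: not even, total = 4+1 = 5
item=5: not even, total = 5+1 = 6
item=-3: not even, total = 6+1 = 7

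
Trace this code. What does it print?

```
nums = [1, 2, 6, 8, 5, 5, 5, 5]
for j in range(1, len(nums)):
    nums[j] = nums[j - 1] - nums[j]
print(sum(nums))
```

-132

j=1: nums[1] = 1-2 = -1 → [1, -1, 6, 8, 5, 5, 5, 5]
j=2: nums[2] = (-1)-6 = -7 → [1, -1, -7, 8, 5, 5, 5, 5]
j=3: nums[3] = (-7)-8 = -15 → [1, -1, -7, -15, 5, 5, 5, 5]
j=4: nums[4] = (-15)-5 = -20 → [1, -1, -7, -15, -20, 5, 5, 5]
j=5: nums[5] = (-20)-5 = -25 → [1, -1, -7, -15, -20, -25, 5, 5]
j=6: nums[6] = (-25)-5 = -30 → [1, -1, -7, -15, -20, -25, -30, 5]
j=7: nums[7] = (-30)-5 = -35 → [1, -1, -7, -15, -20, -25, -30, -35]
sum = -132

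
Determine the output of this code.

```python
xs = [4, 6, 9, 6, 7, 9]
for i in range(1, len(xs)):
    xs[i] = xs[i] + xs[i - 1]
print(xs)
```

[4, 10, 19, 25, 32, 41]

i=1: xs[1] = 6+4 = 10 → [4, 10, 9, 6, 7, 9]
i=2: xs[2] = 9+10 = 19 → [4, 10, 19, 6, 7, 9]
i=3: xs[3] = 6+19 = 25 → [4, 10, 19, 25, 7, 9]
i=4: xs[4] = 7+25 = 32 → [4, 10, 19, 25, 32, 9]
i=5: xs[5] = 9+32 = 41 → [4, 10, 19, 25, 32, 41]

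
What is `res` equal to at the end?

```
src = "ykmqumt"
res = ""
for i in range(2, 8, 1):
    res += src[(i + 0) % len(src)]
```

'mqumty'

i=2: add src[2]='m' → 'm'
i=3: add src[3]='q' → 'mq'
i=4: add src[4]='u' → 'mqu'
i=5: add src[5]='m' → 'mqum'
i=6: add src[6]='t' → 'mqumt'
i=7: add src[0]='y' → 'mqumty'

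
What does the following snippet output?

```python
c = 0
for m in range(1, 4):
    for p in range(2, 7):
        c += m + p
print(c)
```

90

m=1,p=2: c = 0+3 = 3
m=1,p=3: c = 3+4 = 7
m=1,p=4: c = 7+5 = 12
m=1,p=5: c = 12+6 = 18
m=1,p=6: c = 18+7 = 25
m=2,p=2: c = 25+4 = 29
m=2,p=3: c = 29+5 = 34
m=2,p=4: c = 34+6 = 40
m=2,p=5: c = 40+7 = 47
m=2,p=6: c = 47+8 = 55
m=3,p=2: c = 55+5 = 60
m=3,p=3: c = 60+6 = 66
m=3,p=4: c = 66+7 = 73
m=3,p=5: c = 73+8 = 81
m=3,p=6: c = 81+9 = 90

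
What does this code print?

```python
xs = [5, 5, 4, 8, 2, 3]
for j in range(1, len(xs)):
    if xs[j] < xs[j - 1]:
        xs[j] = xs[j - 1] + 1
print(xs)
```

[5, 5, 6, 8, 9, 10]

j=1: 5>=5, unchanged → [5, 5, 4, 8, 2, 3]
j=2: 4<5, xs[2] = 5+1 = 6 → [5, 5, 6, 8, 2, 3]
j=3: 8>=6, unchanged → [5, 5, 6, 8, 2, 3]
j=4: 2<8, xs[4] = 8+1 = 9 → [5, 5, 6, 8, 9, 3]
j=5: 3<9, xs[5] = 9+1 = 10 → [5, 5, 6, 8, 9, 10]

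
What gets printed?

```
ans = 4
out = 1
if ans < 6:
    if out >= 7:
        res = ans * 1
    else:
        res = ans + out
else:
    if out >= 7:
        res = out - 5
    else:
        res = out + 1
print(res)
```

ans=4, out=1
ans < 6 is True; out >= 7 is False
→ res = ans + out = 5

5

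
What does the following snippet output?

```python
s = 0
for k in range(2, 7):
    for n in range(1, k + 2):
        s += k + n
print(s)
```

k=2,n=1: s = 0+3 = 3
k=2,n=2: s = 3+4 = 7
k=2,n=3: s = 7+5 = 12
k=3,n=1: s = 12+4 = 16
k=3,n=2: s = 16+5 = 21
k=3,n=3: s = 21+6 = 27
k=3,n=4: s = 27+7 = 34
k=4,n=1: s = 34+5 = 39
k=4,n=2: s = 39+6 = 45
k=4,n=3: s = 45+7 = 52
k=4,n=4: s = 52+8 = 60
k=4,n=5: s = 60+9 = 69
k=5,n=1: s = 69+6 = 75
k=5,n=2: s = 75+7 = 82
k=5,n=3: s = 82+8 = 90
k=5,n=4: s = 90+9 = 99
k=5,n=5: s = 99+10 = 109
k=5,n=6: s = 109+11 = 120
k=6,n=1: s = 120+7 = 127
k=6,n=2: s = 127+8 = 135
k=6,n=3: s = 135+9 = 144
k=6,n=4: s = 144+10 = 154
k=6,n=5: s = 154+11 = 165
k=6,n=6: s = 165+12 = 177
k=6,n=7: s = 177+13 = 190

190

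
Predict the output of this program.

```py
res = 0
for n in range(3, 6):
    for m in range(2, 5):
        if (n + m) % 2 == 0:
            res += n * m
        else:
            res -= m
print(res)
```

33

n=3,m=2: odd sum, res = 0-2 = -2
n=3,m=3: even sum, res = (-2)+9 = 7
n=3,m=4: odd sum, res = 7-4 = 3
n=4,m=2: even sum, res = 3+8 = 11
n=4,m=3: odd sum, res = 11-3 = 8
n=4,m=4: even sum, res = 8+16 = 24
n=5,m=2: odd sum, res = 24-2 = 22
n=5,m=3: even sum, res = 22+15 = 37
n=5,m=4: odd sum, res = 37-4 = 33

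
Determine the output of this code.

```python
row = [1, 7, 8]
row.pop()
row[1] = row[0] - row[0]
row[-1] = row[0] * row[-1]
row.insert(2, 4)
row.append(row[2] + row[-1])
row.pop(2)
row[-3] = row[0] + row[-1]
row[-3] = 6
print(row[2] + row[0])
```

pop() removes 8 → [1, 7]
row[1] = row[0]-row[0] = 1-1 = 0 → [1, 0]
row[-1] = row[0]*row[-1] = 1*0 = 0 → [1, 0]
insert 4 at 2 → [1, 0, 4]
append row[2]+row[-1] = 4+4 = 8 → [1, 0, 4, 8]
pop(2) removes 4 → [1, 0, 8]
row[-3] = row[0]+row[-1] = 1+8 = 9 → [9, 0, 8]
row[-3] = 6 → [6, 0, 8]
row[2]+row[0] = 8+6 = 14

14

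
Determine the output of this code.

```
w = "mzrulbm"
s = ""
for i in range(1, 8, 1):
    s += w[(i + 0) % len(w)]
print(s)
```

i=1: add w[1]='z' → 'z'
i=2: add w[2]='r' → 'zr'
i=3: add w[3]='u' → 'zru'
i=4: add w[4]='l' → 'zrul'
i=5: add w[5]='b' → 'zrulb'
i=6: add w[6]='m' → 'zrulbm'
i=7: add w[0]='m' → 'zrulbmm'

zrulbmm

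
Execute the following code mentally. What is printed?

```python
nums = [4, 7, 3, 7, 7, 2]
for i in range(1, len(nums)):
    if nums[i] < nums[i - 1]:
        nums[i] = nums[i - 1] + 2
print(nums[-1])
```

15

i=1: 7>=4, unchanged → [4, 7, 3, 7, 7, 2]
i=2: 3<7, nums[2] = 7+2 = 9 → [4, 7, 9, 7, 7, 2]
i=3: 7<9, nums[3] = 9+2 = 11 → [4, 7, 9, 11, 7, 2]
i=4: 7<11, nums[4] = 11+2 = 13 → [4, 7, 9, 11, 13, 2]
i=5: 2<13, nums[5] = 13+2 = 15 → [4, 7, 9, 11, 13, 15]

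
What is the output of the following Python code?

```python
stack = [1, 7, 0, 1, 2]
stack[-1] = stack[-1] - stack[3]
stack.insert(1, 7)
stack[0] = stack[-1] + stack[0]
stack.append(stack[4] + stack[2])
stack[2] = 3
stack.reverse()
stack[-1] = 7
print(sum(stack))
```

27

stack[-1] = stack[-1]-stack[3] = 2-1 = 1 → [1, 7, 0, 1, 1]
insert 7 at 1 → [1, 7, 7, 0, 1, 1]
stack[0] = stack[-1]+stack[0] = 1+1 = 2 → [2, 7, 7, 0, 1, 1]
append stack[4]+stack[2] = 1+7 = 8 → [2, 7, 7, 0, 1, 1, 8]
stack[2] = 3 → [2, 7, 3, 0, 1, 1, 8]
reverse → [8, 1, 1, 0, 3, 7, 2]
stack[-1] = 7 → [8, 1, 1, 0, 3, 7, 7]
sum = 27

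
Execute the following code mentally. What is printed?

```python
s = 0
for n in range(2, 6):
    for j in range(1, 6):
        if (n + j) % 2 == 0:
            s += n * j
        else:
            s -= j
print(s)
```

78

n=2,j=1: odd sum, s = 0-1 = -1
n=2,j=2: even sum, s = (-1)+4 = 3
n=2,j=3: odd sum, s = 3-3 = 0
n=2,j=4: even sum, s = 0+8 = 8
n=2,j=5: odd sum, s = 8-5 = 3
n=3,j=1: even sum, s = 3+3 = 6
n=3,j=2: odd sum, s = 6-2 = 4
n=3,j=3: even sum, s = 4+9 = 13
n=3,j=4: odd sum, s = 13-4 = 9
n=3,j=5: even sum, s = 9+15 = 24
n=4,j=1: odd sum, s = 24-1 = 23
n=4,j=2: even sum, s = 23+8 = 31
n=4,j=3: odd sum, s = 31-3 = 28
n=4,j=4: even sum, s = 28+16 = 44
n=4,j=5: odd sum, s = 44-5 = 39
n=5,j=1: even sum, s = 39+5 = 44
n=5,j=2: odd sum, s = 44-2 = 42
n=5,j=3: even sum, s = 42+15 = 57
n=5,j=4: odd sum, s = 57-4 = 53
n=5,j=5: even sum, s = 53+25 = 78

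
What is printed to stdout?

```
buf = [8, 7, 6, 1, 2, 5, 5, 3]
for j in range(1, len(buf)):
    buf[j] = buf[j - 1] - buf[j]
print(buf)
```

j=1: buf[1] = 8-7 = 1 → [8, 1, 6, 1, 2, 5, 5, 3]
j=2: buf[2] = 1-6 = -5 → [8, 1, -5, 1, 2, 5, 5, 3]
j=3: buf[3] = (-5)-1 = -6 → [8, 1, -5, -6, 2, 5, 5, 3]
j=4: buf[4] = (-6)-2 = -8 → [8, 1, -5, -6, -8, 5, 5, 3]
j=5: buf[5] = (-8)-5 = -13 → [8, 1, -5, -6, -8, -13, 5, 3]
j=6: buf[6] = (-13)-5 = -18 → [8, 1, -5, -6, -8, -13, -18, 3]
j=7: buf[7] = (-18)-3 = -21 → [8, 1, -5, -6, -8, -13, -18, -21]

[8, 1, -5, -6, -8, -13, -18, -21]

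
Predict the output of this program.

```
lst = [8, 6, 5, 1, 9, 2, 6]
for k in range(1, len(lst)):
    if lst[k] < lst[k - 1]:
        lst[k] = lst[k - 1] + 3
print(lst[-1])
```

26

k=1: 6<8, lst[1] = 8+3 = 11 → [8, 11, 5, 1, 9, 2, 6]
k=2: 5<11, lst[2] = 11+3 = 14 → [8, 11, 14, 1, 9, 2, 6]
k=3: 1<14, lst[3] = 14+3 = 17 → [8, 11, 14, 17, 9, 2, 6]
k=4: 9<17, lst[4] = 17+3 = 20 → [8, 11, 14, 17, 20, 2, 6]
k=5: 2<20, lst[5] = 20+3 = 23 → [8, 11, 14, 17, 20, 23, 6]
k=6: 6<23, lst[6] = 23+3 = 26 → [8, 11, 14, 17, 20, 23, 26]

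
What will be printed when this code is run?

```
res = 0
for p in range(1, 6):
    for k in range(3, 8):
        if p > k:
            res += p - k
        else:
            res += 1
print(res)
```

p=1,k=3: not 1>3, res = 0+1 = 1
p=1,k=4: not 1>4, res = 1+1 = 2
p=1,k=5: not 1>5, res = 2+1 = 3
p=1,k=6: not 1>6, res = 3+1 = 4
p=1,k=7: not 1>7, res = 4+1 = 5
p=2,k=3: not 2>3, res = 5+1 = 6
p=2,k=4: not 2>4, res = 6+1 = 7
p=2,k=5: not 2>5, res = 7+1 = 8
p=2,k=6: not 2>6, res = 8+1 = 9
p=2,k=7: not 2>7, res = 9+1 = 10
p=3,k=3: not 3>3, res = 10+1 = 11
p=3,k=4: not 3>4, res = 11+1 = 12
p=3,k=5: not 3>5, res = 12+1 = 13
p=3,k=6: not 3>6, res = 13+1 = 14
p=3,k=7: not 3>7, res = 14+1 = 15
p=4,k=3: 4>3, res = 15+1 = 16
p=4,k=4: not 4>4, res = 16+1 = 17
p=4,k=5: not 4>5, res = 17+1 = 18
p=4,k=6: not 4>6, res = 18+1 = 19
p=4,k=7: not 4>7, res = 19+1 = 20
p=5,k=3: 5>3, res = 20+2 = 22
p=5,k=4: 5>4, res = 22+1 = 23
p=5,k=5: not 5>5, res = 23+1 = 24
p=5,k=6: not 5>6, res = 24+1 = 25
p=5,k=7: not 5>7, res = 25+1 = 26

26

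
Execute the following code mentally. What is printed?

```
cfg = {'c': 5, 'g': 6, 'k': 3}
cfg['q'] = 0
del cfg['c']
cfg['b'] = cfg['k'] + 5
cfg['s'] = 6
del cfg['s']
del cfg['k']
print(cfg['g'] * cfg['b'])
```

cfg['q'] = 0 → {'c': 5, 'g': 6, 'k': 3, 'q': 0}
del 'c' → {'g': 6, 'k': 3, 'q': 0}
cfg['b'] = cfg['k']+5 = 8 → {'g': 6, 'k': 3, 'q': 0, 'b': 8}
cfg['s'] = 6 → {'g': 6, 'k': 3, 'q': 0, 'b': 8, 's': 6}
del 's' → {'g': 6, 'k': 3, 'q': 0, 'b': 8}
del 'k' → {'g': 6, 'q': 0, 'b': 8}
cfg['g']*cfg['b'] = 6*8 = 48

48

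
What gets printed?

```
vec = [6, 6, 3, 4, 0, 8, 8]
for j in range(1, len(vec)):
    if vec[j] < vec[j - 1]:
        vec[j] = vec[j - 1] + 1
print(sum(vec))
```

57

j=1: 6>=6, unchanged → [6, 6, 3, 4, 0, 8, 8]
j=2: 3<6, vec[2] = 6+1 = 7 → [6, 6, 7, 4, 0, 8, 8]
j=3: 4<7, vec[3] = 7+1 = 8 → [6, 6, 7, 8, 0, 8, 8]
j=4: 0<8, vec[4] = 8+1 = 9 → [6, 6, 7, 8, 9, 8, 8]
j=5: 8<9, vec[5] = 9+1 = 10 → [6, 6, 7, 8, 9, 10, 8]
j=6: 8<10, vec[6] = 10+1 = 11 → [6, 6, 7, 8, 9, 10, 11]
sum = 57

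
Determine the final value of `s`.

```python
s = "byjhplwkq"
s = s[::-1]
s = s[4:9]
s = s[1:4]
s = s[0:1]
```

'h'

reverse → 'qkwlphjyb'
slice [4:9] → 'phjyb'
slice [1:4] → 'hjy'
slice [0:1] → 'h'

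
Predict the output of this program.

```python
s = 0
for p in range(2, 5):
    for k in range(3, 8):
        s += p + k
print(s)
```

p=2,k=3: s = 0+5 = 5
p=2,k=4: s = 5+6 = 11
p=2,k=5: s = 11+7 = 18
p=2,k=6: s = 18+8 = 26
p=2,k=7: s = 26+9 = 35
p=3,k=3: s = 35+6 = 41
p=3,k=4: s = 41+7 = 48
p=3,k=5: s = 48+8 = 56
p=3,k=6: s = 56+9 = 65
p=3,k=7: s = 65+10 = 75
p=4,k=3: s = 75+7 = 82
p=4,k=4: s = 82+8 = 90
p=4,k=5: s = 90+9 = 99
p=4,k=6: s = 99+10 = 109
p=4,k=7: s = 109+11 = 120

120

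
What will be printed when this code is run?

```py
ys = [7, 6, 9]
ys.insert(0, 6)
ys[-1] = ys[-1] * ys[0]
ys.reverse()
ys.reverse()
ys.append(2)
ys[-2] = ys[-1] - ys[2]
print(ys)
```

insert 6 at 0 → [6, 7, 6, 9]
ys[-1] = ys[-1]*ys[0] = 9*6 = 54 → [6, 7, 6, 54]
reverse → [54, 6, 7, 6]
reverse → [6, 7, 6, 54]
append 2 → [6, 7, 6, 54, 2]
ys[-2] = ys[-1]-ys[2] = 2-6 = -4 → [6, 7, 6, -4, 2]

[6, 7, 6, -4, 2]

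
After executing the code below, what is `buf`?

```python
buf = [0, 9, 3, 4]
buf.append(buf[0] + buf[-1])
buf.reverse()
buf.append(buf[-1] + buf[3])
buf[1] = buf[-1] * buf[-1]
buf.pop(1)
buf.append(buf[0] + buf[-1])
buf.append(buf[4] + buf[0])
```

append buf[0]+buf[-1] = 0+4 = 4 → [0, 9, 3, 4, 4]
reverse → [4, 4, 3, 9, 0]
append buf[-1]+buf[3] = 0+9 = 9 → [4, 4, 3, 9, 0, 9]
buf[1] = buf[-1]*buf[-1] = 9*9 = 81 → [4, 81, 3, 9, 0, 9]
pop(1) removes 81 → [4, 3, 9, 0, 9]
append buf[0]+buf[-1] = 4+9 = 13 → [4, 3, 9, 0, 9, 13]
append buf[4]+buf[0] = 9+4 = 13 → [4, 3, 9, 0, 9, 13, 13]

[4, 3, 9, 0, 9, 13, 13]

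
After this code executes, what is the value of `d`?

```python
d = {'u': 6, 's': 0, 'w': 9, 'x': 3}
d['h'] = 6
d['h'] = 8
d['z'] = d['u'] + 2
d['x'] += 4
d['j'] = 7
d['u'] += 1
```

{'u': 7, 's': 0, 'w': 9, 'x': 7, 'h': 8, 'z': 8, 'j': 7}

d['h'] = 6 → {'u': 6, 's': 0, 'w': 9, 'x': 3, 'h': 6}
d['h'] = 8 → {'u': 6, 's': 0, 'w': 9, 'x': 3, 'h': 8}
d['z'] = d['u']+2 = 8 → {'u': 6, 's': 0, 'w': 9, 'x': 3, 'h': 8, 'z': 8}
d['x'] = 3+4 = 7 → {'u': 6, 's': 0, 'w': 9, 'x': 7, 'h': 8, 'z': 8}
d['j'] = 7 → {'u': 6, 's': 0, 'w': 9, 'x': 7, 'h': 8, 'z': 8, 'j': 7}
d['u'] = 6+1 = 7 → {'u': 7, 's': 0, 'w': 9, 'x': 7, 'h': 8, 'z': 8, 'j': 7}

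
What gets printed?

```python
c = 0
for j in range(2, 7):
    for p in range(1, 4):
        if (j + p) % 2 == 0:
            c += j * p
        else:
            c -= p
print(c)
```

40

j=2,p=1: odd sum, c = 0-1 = -1
j=2,p=2: even sum, c = (-1)+4 = 3
j=2,p=3: odd sum, c = 3-3 = 0
j=3,p=1: even sum, c = 0+3 = 3
j=3,p=2: odd sum, c = 3-2 = 1
j=3,p=3: even sum, c = 1+9 = 10
j=4,p=1: odd sum, c = 10-1 = 9
j=4,p=2: even sum, c = 9+8 = 17
j=4,p=3: odd sum, c = 17-3 = 14
j=5,p=1: even sum, c = 14+5 = 19
j=5,p=2: odd sum, c = 19-2 = 17
j=5,p=3: even sum, c = 17+15 = 32
j=6,p=1: odd sum, c = 32-1 = 31
j=6,p=2: even sum, c = 31+12 = 43
j=6,p=3: odd sum, c = 43-3 = 40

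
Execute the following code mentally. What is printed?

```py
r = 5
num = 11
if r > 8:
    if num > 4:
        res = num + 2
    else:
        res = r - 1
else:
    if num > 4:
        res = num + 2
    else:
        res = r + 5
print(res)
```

13

r=5, num=11
r > 8 is False; num > 4 is True
→ res = num + 2 = 13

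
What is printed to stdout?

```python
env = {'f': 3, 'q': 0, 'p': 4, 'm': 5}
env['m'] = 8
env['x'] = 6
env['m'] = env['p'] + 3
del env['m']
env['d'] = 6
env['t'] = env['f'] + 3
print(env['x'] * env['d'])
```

36

env['m'] = 8 → {'f': 3, 'q': 0, 'p': 4, 'm': 8}
env['x'] = 6 → {'f': 3, 'q': 0, 'p': 4, 'm': 8, 'x': 6}
env['m'] = env['p']+3 = 7 → {'f': 3, 'q': 0, 'p': 4, 'm': 7, 'x': 6}
del 'm' → {'f': 3, 'q': 0, 'p': 4, 'x': 6}
env['d'] = 6 → {'f': 3, 'q': 0, 'p': 4, 'x': 6, 'd': 6}
env['t'] = env['f']+3 = 6 → {'f': 3, 'q': 0, 'p': 4, 'x': 6, 'd': 6, 't': 6}
env['x']*env['d'] = 6*6 = 36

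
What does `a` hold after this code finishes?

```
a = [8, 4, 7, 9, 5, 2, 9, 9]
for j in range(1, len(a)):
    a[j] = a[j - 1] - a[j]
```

[8, 4, -3, -12, -17, -19, -28, -37]

j=1: a[1] = 8-4 = 4 → [8, 4, 7, 9, 5, 2, 9, 9]
j=2: a[2] = 4-7 = -3 → [8, 4, -3, 9, 5, 2, 9, 9]
j=3: a[3] = (-3)-9 = -12 → [8, 4, -3, -12, 5, 2, 9, 9]
j=4: a[4] = (-12)-5 = -17 → [8, 4, -3, -12, -17, 2, 9, 9]
j=5: a[5] = (-17)-2 = -19 → [8, 4, -3, -12, -17, -19, 9, 9]
j=6: a[6] = (-19)-9 = -28 → [8, 4, -3, -12, -17, -19, -28, 9]
j=7: a[7] = (-28)-9 = -37 → [8, 4, -3, -12, -17, -19, -28, -37]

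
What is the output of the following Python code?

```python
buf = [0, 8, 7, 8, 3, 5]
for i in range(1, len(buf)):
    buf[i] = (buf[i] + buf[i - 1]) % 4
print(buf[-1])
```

3

i=1: buf[1] = (8+0)%4 = 0 → [0, 0, 7, 8, 3, 5]
i=2: buf[2] = (7+0)%4 = 3 → [0, 0, 3, 8, 3, 5]
i=3: buf[3] = (8+3)%4 = 3 → [0, 0, 3, 3, 3, 5]
i=4: buf[4] = (3+3)%4 = 2 → [0, 0, 3, 3, 2, 5]
i=5: buf[5] = (5+2)%4 = 3 → [0, 0, 3, 3, 2, 3]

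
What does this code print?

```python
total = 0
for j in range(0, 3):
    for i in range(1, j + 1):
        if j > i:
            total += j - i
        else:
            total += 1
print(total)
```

j=1,i=1: not 1>1, total = 0+1 = 1
j=2,i=1: 2>1, total = 1+1 = 2
j=2,i=2: not 2>2, total = 2+1 = 3

3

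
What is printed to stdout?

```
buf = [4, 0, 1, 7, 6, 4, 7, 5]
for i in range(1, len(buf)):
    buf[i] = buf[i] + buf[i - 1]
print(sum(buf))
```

i=1: buf[1] = 0+4 = 4 → [4, 4, 1, 7, 6, 4, 7, 5]
i=2: buf[2] = 1+4 = 5 → [4, 4, 5, 7, 6, 4, 7, 5]
i=3: buf[3] = 7+5 = 12 → [4, 4, 5, 12, 6, 4, 7, 5]
i=4: buf[4] = 6+12 = 18 → [4, 4, 5, 12, 18, 4, 7, 5]
i=5: buf[5] = 4+18 = 22 → [4, 4, 5, 12, 18, 22, 7, 5]
i=6: buf[6] = 7+22 = 29 → [4, 4, 5, 12, 18, 22, 29, 5]
i=7: buf[7] = 5+29 = 34 → [4, 4, 5, 12, 18, 22, 29, 34]
sum = 128

128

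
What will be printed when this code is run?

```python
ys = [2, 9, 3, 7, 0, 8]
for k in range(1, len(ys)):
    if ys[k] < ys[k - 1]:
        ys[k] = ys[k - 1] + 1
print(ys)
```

k=1: 9>=2, unchanged → [2, 9, 3, 7, 0, 8]
k=2: 3<9, ys[2] = 9+1 = 10 → [2, 9, 10, 7, 0, 8]
k=3: 7<10, ys[3] = 10+1 = 11 → [2, 9, 10, 11, 0, 8]
k=4: 0<11, ys[4] = 11+1 = 12 → [2, 9, 10, 11, 12, 8]
k=5: 8<12, ys[5] = 12+1 = 13 → [2, 9, 10, 11, 12, 13]

[2, 9, 10, 11, 12, 13]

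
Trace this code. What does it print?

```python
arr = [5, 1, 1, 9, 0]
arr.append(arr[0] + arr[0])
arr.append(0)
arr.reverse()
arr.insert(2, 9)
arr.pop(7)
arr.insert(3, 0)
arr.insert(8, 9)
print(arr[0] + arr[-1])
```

9

append arr[0]+arr[0] = 5+5 = 10 → [5, 1, 1, 9, 0, 10]
append 0 → [5, 1, 1, 9, 0, 10, 0]
reverse → [0, 10, 0, 9, 1, 1, 5]
insert 9 at 2 → [0, 10, 9, 0, 9, 1, 1, 5]
pop(7) removes 5 → [0, 10, 9, 0, 9, 1, 1]
insert 0 at 3 → [0, 10, 9, 0, 0, 9, 1, 1]
insert 9 at 8 → [0, 10, 9, 0, 0, 9, 1, 1, 9]
arr[0]+arr[-1] = 0+9 = 9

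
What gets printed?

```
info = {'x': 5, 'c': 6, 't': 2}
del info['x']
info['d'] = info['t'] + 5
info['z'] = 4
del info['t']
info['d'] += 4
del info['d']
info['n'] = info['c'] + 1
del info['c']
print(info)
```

del 'x' → {'c': 6, 't': 2}
info['d'] = info['t']+5 = 7 → {'c': 6, 't': 2, 'd': 7}
info['z'] = 4 → {'c': 6, 't': 2, 'd': 7, 'z': 4}
del 't' → {'c': 6, 'd': 7, 'z': 4}
info['d'] = 7+4 = 11 → {'c': 6, 'd': 11, 'z': 4}
del 'd' → {'c': 6, 'z': 4}
info['n'] = info['c']+1 = 7 → {'c': 6, 'z': 4, 'n': 7}
del 'c' → {'z': 4, 'n': 7}

{'z': 4, 'n': 7}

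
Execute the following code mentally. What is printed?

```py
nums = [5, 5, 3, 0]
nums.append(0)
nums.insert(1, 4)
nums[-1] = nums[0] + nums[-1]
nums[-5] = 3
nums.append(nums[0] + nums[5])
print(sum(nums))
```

31

append 0 → [5, 5, 3, 0, 0]
insert 4 at 1 → [5, 4, 5, 3, 0, 0]
nums[-1] = nums[0]+nums[-1] = 5+0 = 5 → [5, 4, 5, 3, 0, 5]
nums[-5] = 3 → [5, 3, 5, 3, 0, 5]
append nums[0]+nums[5] = 5+5 = 10 → [5, 3, 5, 3, 0, 5, 10]
sum = 31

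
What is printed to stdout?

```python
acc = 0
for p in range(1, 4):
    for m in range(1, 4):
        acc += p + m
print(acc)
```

p=1,m=1: acc = 0+2 = 2
p=1,m=2: acc = 2+3 = 5
p=1,m=3: acc = 5+4 = 9
p=2,m=1: acc = 9+3 = 12
p=2,m=2: acc = 12+4 = 16
p=2,m=3: acc = 16+5 = 21
p=3,m=1: acc = 21+4 = 25
p=3,m=2: acc = 25+5 = 30
p=3,m=3: acc = 30+6 = 36

36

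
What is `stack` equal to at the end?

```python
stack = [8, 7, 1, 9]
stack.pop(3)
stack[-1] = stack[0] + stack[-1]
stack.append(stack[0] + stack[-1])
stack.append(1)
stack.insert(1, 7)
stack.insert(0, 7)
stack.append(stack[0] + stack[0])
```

[7, 8, 7, 7, 9, 17, 1, 14]

pop(3) removes 9 → [8, 7, 1]
stack[-1] = stack[0]+stack[-1] = 8+1 = 9 → [8, 7, 9]
append stack[0]+stack[-1] = 8+9 = 17 → [8, 7, 9, 17]
append 1 → [8, 7, 9, 17, 1]
insert 7 at 1 → [8, 7, 7, 9, 17, 1]
insert 7 at 0 → [7, 8, 7, 7, 9, 17, 1]
append stack[0]+stack[0] = 7+7 = 14 → [7, 8, 7, 7, 9, 17, 1, 14]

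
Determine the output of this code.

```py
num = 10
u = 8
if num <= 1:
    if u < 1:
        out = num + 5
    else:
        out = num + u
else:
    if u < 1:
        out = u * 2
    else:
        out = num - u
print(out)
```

2

num=10, u=8
num <= 1 is False; u < 1 is False
→ out = num - u = 2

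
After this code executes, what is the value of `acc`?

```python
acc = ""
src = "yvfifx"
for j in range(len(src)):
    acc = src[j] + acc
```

'xfifvy'

j=0: prepend 'y' → 'y'
j=1: prepend 'v' → 'vy'
j=2: prepend 'f' → 'fvy'
j=3: prepend 'i' → 'ifvy'
j=4: prepend 'f' → 'fifvy'
j=5: prepend 'x' → 'xfifvy'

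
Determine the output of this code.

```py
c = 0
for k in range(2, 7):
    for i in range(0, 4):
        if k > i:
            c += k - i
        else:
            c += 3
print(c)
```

k=2,i=0: 2>0, c = 0+2 = 2
k=2,i=1: 2>1, c = 2+1 = 3
k=2,i=2: not 2>2, c = 3+3 = 6
k=2,i=3: not 2>3, c = 6+3 = 9
k=3,i=0: 3>0, c = 9+3 = 12
k=3,i=1: 3>1, c = 12+2 = 14
k=3,i=2: 3>2, c = 14+1 = 15
k=3,i=3: not 3>3, c = 15+3 = 18
k=4,i=0: 4>0, c = 18+4 = 22
k=4,i=1: 4>1, c = 22+3 = 25
k=4,i=2: 4>2, c = 25+2 = 27
k=4,i=3: 4>3, c = 27+1 = 28
k=5,i=0: 5>0, c = 28+5 = 33
k=5,i=1: 5>1, c = 33+4 = 37
k=5,i=2: 5>2, c = 37+3 = 40
k=5,i=3: 5>3, c = 40+2 = 42
k=6,i=0: 6>0, c = 42+6 = 48
k=6,i=1: 6>1, c = 48+5 = 53
k=6,i=2: 6>2, c = 53+4 = 57
k=6,i=3: 6>3, c = 57+3 = 60

60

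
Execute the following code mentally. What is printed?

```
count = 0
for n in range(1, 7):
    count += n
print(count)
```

21

n=1: count = 0+1 = 1
n=2: count = 1+2 = 3
n=3: count = 3+3 = 6
n=4: count = 6+4 = 10
n=5: count = 10+5 = 15
n=6: count = 15+6 = 21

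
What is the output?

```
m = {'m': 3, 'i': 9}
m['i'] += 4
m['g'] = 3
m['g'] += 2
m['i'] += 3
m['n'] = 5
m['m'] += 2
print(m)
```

m['i'] = 9+4 = 13 → {'m': 3, 'i': 13}
m['g'] = 3 → {'m': 3, 'i': 13, 'g': 3}
m['g'] = 3+2 = 5 → {'m': 3, 'i': 13, 'g': 5}
m['i'] = 13+3 = 16 → {'m': 3, 'i': 16, 'g': 5}
m['n'] = 5 → {'m': 3, 'i': 16, 'g': 5, 'n': 5}
m['m'] = 3+2 = 5 → {'m': 5, 'i': 16, 'g': 5, 'n': 5}

{'m': 5, 'i': 16, 'g': 5, 'n': 5}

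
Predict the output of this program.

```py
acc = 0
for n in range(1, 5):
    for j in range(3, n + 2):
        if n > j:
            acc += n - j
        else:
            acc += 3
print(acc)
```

n=2,j=3: not 2>3, acc = 0+3 = 3
n=3,j=3: not 3>3, acc = 3+3 = 6
n=3,j=4: not 3>4, acc = 6+3 = 9
n=4,j=3: 4>3, acc = 9+1 = 10
n=4,j=4: not 4>4, acc = 10+3 = 13
n=4,j=5: not 4>5, acc = 13+3 = 16

16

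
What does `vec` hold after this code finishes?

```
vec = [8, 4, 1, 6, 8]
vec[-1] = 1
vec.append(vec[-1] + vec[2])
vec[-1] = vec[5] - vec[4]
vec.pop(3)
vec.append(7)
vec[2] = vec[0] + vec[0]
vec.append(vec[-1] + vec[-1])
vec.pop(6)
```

vec[-1] = 1 → [8, 4, 1, 6, 1]
append vec[-1]+vec[2] = 1+1 = 2 → [8, 4, 1, 6, 1, 2]
vec[-1] = vec[5]-vec[4] = 2-1 = 1 → [8, 4, 1, 6, 1, 1]
pop(3) removes 6 → [8, 4, 1, 1, 1]
append 7 → [8, 4, 1, 1, 1, 7]
vec[2] = vec[0]+vec[0] = 8+8 = 16 → [8, 4, 16, 1, 1, 7]
append vec[-1]+vec[-1] = 7+7 = 14 → [8, 4, 16, 1, 1, 7, 14]
pop(6) removes 14 → [8, 4, 16, 1, 1, 7]

[8, 4, 16, 1, 1, 7]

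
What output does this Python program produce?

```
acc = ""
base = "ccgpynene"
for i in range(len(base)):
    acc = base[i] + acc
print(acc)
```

enenypgcc

i=0: prepend 'c' → 'c'
i=1: prepend 'c' → 'cc'
i=2: prepend 'g' → 'gcc'
i=3: prepend 'p' → 'pgcc'
i=4: prepend 'y' → 'ypgcc'
i=5: prepend 'n' → 'nypgcc'
i=6: prepend 'e' → 'enypgcc'
i=7: prepend 'n' → 'nenypgcc'
i=8: prepend 'e' → 'enenypgcc'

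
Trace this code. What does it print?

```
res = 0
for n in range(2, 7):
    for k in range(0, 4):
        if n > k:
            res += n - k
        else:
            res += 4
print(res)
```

n=2,k=0: 2>0, res = 0+2 = 2
n=2,k=1: 2>1, res = 2+1 = 3
n=2,k=2: not 2>2, res = 3+4 = 7
n=2,k=3: not 2>3, res = 7+4 = 11
n=3,k=0: 3>0, res = 11+3 = 14
n=3,k=1: 3>1, res = 14+2 = 16
n=3,k=2: 3>2, res = 16+1 = 17
n=3,k=3: not 3>3, res = 17+4 = 21
n=4,k=0: 4>0, res = 21+4 = 25
n=4,k=1: 4>1, res = 25+3 = 28
n=4,k=2: 4>2, res = 28+2 = 30
n=4,k=3: 4>3, res = 30+1 = 31
n=5,k=0: 5>0, res = 31+5 = 36
n=5,k=1: 5>1, res = 36+4 = 40
n=5,k=2: 5>2, res = 40+3 = 43
n=5,k=3: 5>3, res = 43+2 = 45
n=6,k=0: 6>0, res = 45+6 = 51
n=6,k=1: 6>1, res = 51+5 = 56
n=6,k=2: 6>2, res = 56+4 = 60
n=6,k=3: 6>3, res = 60+3 = 63

63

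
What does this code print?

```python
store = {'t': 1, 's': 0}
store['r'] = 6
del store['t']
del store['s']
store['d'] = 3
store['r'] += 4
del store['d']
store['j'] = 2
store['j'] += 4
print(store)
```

store['r'] = 6 → {'t': 1, 's': 0, 'r': 6}
del 't' → {'s': 0, 'r': 6}
del 's' → {'r': 6}
store['d'] = 3 → {'r': 6, 'd': 3}
store['r'] = 6+4 = 10 → {'r': 10, 'd': 3}
del 'd' → {'r': 10}
store['j'] = 2 → {'r': 10, 'j': 2}
store['j'] = 2+4 = 6 → {'r': 10, 'j': 6}

{'r': 10, 'j': 6}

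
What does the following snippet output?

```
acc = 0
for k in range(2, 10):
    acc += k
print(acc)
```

44

k=2: acc = 0+2 = 2
k=3: acc = 2+3 = 5
k=4: acc = 5+4 = 9
k=5: acc = 9+5 = 14
k=6: acc = 14+6 = 20
k=7: acc = 20+7 = 27
k=8: acc = 27+8 = 35
k=9: acc = 35+9 = 44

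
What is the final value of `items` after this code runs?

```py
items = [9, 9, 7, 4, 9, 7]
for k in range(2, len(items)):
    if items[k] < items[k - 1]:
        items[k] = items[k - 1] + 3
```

k=2: 7<9, items[2] = 9+3 = 12 → [9, 9, 12, 4, 9, 7]
k=3: 4<12, items[3] = 12+3 = 15 → [9, 9, 12, 15, 9, 7]
k=4: 9<15, items[4] = 15+3 = 18 → [9, 9, 12, 15, 18, 7]
k=5: 7<18, items[5] = 18+3 = 21 → [9, 9, 12, 15, 18, 21]

[9, 9, 12, 15, 18, 21]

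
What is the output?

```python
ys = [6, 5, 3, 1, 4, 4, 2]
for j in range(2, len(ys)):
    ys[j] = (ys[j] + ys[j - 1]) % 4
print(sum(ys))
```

j=2: ys[2] = (3+5)%4 = 0 → [6, 5, 0, 1, 4, 4, 2]
j=3: ys[3] = (1+0)%4 = 1 → [6, 5, 0, 1, 4, 4, 2]
j=4: ys[4] = (4+1)%4 = 1 → [6, 5, 0, 1, 1, 4, 2]
j=5: ys[5] = (4+1)%4 = 1 → [6, 5, 0, 1, 1, 1, 2]
j=6: ys[6] = (2+1)%4 = 3 → [6, 5, 0, 1, 1, 1, 3]
sum = 17

17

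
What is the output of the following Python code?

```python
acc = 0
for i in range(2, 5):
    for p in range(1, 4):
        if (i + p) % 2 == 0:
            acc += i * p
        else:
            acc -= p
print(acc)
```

i=2,p=1: odd sum, acc = 0-1 = -1
i=2,p=2: even sum, acc = (-1)+4 = 3
i=2,p=3: odd sum, acc = 3-3 = 0
i=3,p=1: even sum, acc = 0+3 = 3
i=3,p=2: odd sum, acc = 3-2 = 1
i=3,p=3: even sum, acc = 1+9 = 10
i=4,p=1: odd sum, acc = 10-1 = 9
i=4,p=2: even sum, acc = 9+8 = 17
i=4,p=3: odd sum, acc = 17-3 = 14

14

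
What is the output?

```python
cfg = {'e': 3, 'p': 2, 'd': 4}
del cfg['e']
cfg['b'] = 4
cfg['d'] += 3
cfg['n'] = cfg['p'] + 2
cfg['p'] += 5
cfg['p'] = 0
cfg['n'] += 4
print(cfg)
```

{'p': 0, 'd': 7, 'b': 4, 'n': 8}

del 'e' → {'p': 2, 'd': 4}
cfg['b'] = 4 → {'p': 2, 'd': 4, 'b': 4}
cfg['d'] = 4+3 = 7 → {'p': 2, 'd': 7, 'b': 4}
cfg['n'] = cfg['p']+2 = 4 → {'p': 2, 'd': 7, 'b': 4, 'n': 4}
cfg['p'] = 2+5 = 7 → {'p': 7, 'd': 7, 'b': 4, 'n': 4}
cfg['p'] = 0 → {'p': 0, 'd': 7, 'b': 4, 'n': 4}
cfg['n'] = 4+4 = 8 → {'p': 0, 'd': 7, 'b': 4, 'n': 8}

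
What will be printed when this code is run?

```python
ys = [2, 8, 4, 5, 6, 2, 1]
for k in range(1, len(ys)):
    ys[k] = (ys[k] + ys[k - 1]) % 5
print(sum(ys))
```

k=1: ys[1] = (8+2)%5 = 0 → [2, 0, 4, 5, 6, 2, 1]
k=2: ys[2] = (4+0)%5 = 4 → [2, 0, 4, 5, 6, 2, 1]
k=3: ys[3] = (5+4)%5 = 4 → [2, 0, 4, 4, 6, 2, 1]
k=4: ys[4] = (6+4)%5 = 0 → [2, 0, 4, 4, 0, 2, 1]
k=5: ys[5] = (2+0)%5 = 2 → [2, 0, 4, 4, 0, 2, 1]
k=6: ys[6] = (1+2)%5 = 3 → [2, 0, 4, 4, 0, 2, 3]
sum = 15

15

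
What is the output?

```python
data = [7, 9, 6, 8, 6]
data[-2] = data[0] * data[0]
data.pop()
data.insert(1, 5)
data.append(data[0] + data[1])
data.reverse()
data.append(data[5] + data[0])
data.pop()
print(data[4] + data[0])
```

17

data[-2] = data[0]*data[0] = 7*7 = 49 → [7, 9, 6, 49, 6]
pop() removes 6 → [7, 9, 6, 49]
insert 5 at 1 → [7, 5, 9, 6, 49]
append data[0]+data[1] = 7+5 = 12 → [7, 5, 9, 6, 49, 12]
reverse → [12, 49, 6, 9, 5, 7]
append data[5]+data[0] = 7+12 = 19 → [12, 49, 6, 9, 5, 7, 19]
pop() removes 19 → [12, 49, 6, 9, 5, 7]
data[4]+data[0] = 5+12 = 17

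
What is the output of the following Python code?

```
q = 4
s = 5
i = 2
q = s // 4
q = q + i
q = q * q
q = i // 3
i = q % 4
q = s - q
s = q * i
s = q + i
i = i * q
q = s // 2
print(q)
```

2

q = 5//4 = 1
q = 1+2 = 3
q = 3*3 = 9
q = 2//3 = 0
i = 0%4 = 0
q = 5-0 = 5
s = 5*0 = 0
s = 5+0 = 5
i = 0*5 = 0
q = 5//2 = 2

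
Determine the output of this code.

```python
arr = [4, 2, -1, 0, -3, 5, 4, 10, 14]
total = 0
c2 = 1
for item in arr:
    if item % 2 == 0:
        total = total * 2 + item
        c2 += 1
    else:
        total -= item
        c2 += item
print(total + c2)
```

item=4: even, total = 0*2+4 = 4; c2=2
item=2: even, total = 4*2+2 = 10; c2=3
item=-1: not even, total = 10-(-1) = 11; c2=2
item=0: even, total = 11*2+0 = 22; c2=3
item=-3: not even, total = 22-(-3) = 25; c2=0
item=5: not even, total = 25-5 = 20; c2=5
item=4: even, total = 20*2+4 = 44; c2=6
item=10: even, total = 44*2+10 = 98; c2=7
item=14: even, total = 98*2+14 = 210; c2=8
total+c2 = 210+8 = 218

218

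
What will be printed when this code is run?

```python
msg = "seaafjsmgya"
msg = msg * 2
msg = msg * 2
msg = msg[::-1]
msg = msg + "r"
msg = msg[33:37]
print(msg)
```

aygm

repeat ×2 → 'seaafjsmgyaseaafjsmgya'
repeat ×2 → 'seaafjsmgyaseaafjsmgyaseaafjsmgyaseaafjsmgya'
reverse → 'aygmsjfaaesaygmsjfaaesaygmsjfaaesaygmsjfaaes'
+ 'r' → 'aygmsjfaaesaygmsjfaaesaygmsjfaaesaygmsjfaaesr'
slice [33:37] → 'aygm'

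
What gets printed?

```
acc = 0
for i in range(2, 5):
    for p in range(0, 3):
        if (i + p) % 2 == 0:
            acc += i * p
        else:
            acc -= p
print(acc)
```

11

i=2,p=0: even sum, acc = 0+0 = 0
i=2,p=1: odd sum, acc = 0-1 = -1
i=2,p=2: even sum, acc = (-1)+4 = 3
i=3,p=0: odd sum, acc = 3-0 = 3
i=3,p=1: even sum, acc = 3+3 = 6
i=3,p=2: odd sum, acc = 6-2 = 4
i=4,p=0: even sum, acc = 4+0 = 4
i=4,p=1: odd sum, acc = 4-1 = 3
i=4,p=2: even sum, acc = 3+8 = 11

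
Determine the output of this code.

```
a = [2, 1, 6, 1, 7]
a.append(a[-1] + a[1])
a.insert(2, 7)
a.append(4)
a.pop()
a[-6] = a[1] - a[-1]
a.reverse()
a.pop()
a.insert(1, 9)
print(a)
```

[8, 9, 7, 1, 6, 7, -7]

append a[-1]+a[1] = 7+1 = 8 → [2, 1, 6, 1, 7, 8]
insert 7 at 2 → [2, 1, 7, 6, 1, 7, 8]
append 4 → [2, 1, 7, 6, 1, 7, 8, 4]
pop() removes 4 → [2, 1, 7, 6, 1, 7, 8]
a[-6] = a[1]-a[-1] = 1-8 = -7 → [2, -7, 7, 6, 1, 7, 8]
reverse → [8, 7, 1, 6, 7, -7, 2]
pop() removes 2 → [8, 7, 1, 6, 7, -7]
insert 9 at 1 → [8, 9, 7, 1, 6, 7, -7]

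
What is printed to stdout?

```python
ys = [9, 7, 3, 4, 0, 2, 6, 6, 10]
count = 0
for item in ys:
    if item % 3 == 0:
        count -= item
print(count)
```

item=9: %3==0, count = 0-9 = -9
item=7: not %3==0
item=3: %3==0, count = (-9)-3 = -12
item=4: not %3==0
item=0: %3==0, count = (-12)-0 = -12
item=2: not %3==0
item=6: %3==0, count = (-12)-6 = -18
item=6: %3==0, count = (-18)-6 = -24
item=10: not %3==0

-24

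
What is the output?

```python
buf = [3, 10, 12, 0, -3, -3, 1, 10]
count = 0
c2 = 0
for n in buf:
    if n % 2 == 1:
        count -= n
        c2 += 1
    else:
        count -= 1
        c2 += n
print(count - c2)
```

-38

n=3: odd, count = 0-3 = -3; c2=1
n=10: not odd, count = (-3)-1 = -4; c2=11
n=12: not odd, count = (-4)-1 = -5; c2=23
n=0: not odd, count = (-5)-1 = -6; c2=23
n=-3: odd, count = (-6)-(-3) = -3; c2=24
n=-3: odd, count = (-3)-(-3) = 0; c2=25
n=1: odd, count = 0-1 = -1; c2=26
n=10: not odd, count = (-1)-1 = -2; c2=36
count-c2 = (-2)-36 = -38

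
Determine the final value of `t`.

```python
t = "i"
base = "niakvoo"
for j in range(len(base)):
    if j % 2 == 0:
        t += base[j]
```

j=0: add 'n' → 'in'
j=1: skip
j=2: add 'a' → 'ina'
j=3: skip
j=4: add 'v' → 'inav'
j=5: skip
j=6: add 'o' → 'inavo'

'inavo'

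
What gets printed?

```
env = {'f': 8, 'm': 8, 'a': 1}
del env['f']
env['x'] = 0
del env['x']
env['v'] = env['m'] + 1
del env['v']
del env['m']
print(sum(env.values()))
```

del 'f' → {'m': 8, 'a': 1}
env['x'] = 0 → {'m': 8, 'a': 1, 'x': 0}
del 'x' → {'m': 8, 'a': 1}
env['v'] = env['m']+1 = 9 → {'m': 8, 'a': 1, 'v': 9}
del 'v' → {'m': 8, 'a': 1}
del 'm' → {'a': 1}
sum of values = 1

1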